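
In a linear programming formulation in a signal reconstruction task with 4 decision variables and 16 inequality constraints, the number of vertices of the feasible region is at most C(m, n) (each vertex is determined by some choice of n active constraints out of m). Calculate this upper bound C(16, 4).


Each vertex corresponds to some choice of n active constraints out of m, so the number of vertices is at most C(m, n) = m! / (n!(m-n)!).
m = 16, n = 4
Numerator: 16 * 15 * 14 * 13
Denominator: 4! = 24
C(16, 4) = 1820


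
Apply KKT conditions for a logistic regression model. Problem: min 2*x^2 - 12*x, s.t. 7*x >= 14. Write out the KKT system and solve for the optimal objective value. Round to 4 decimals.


Step 1: Try lambda = 0 (constraint inactive).
Stationarity: 2*2*x - 12 = 0
x* = 12/(2*2) = 3.0
Check constraint: 7*3.0 = 21.0 >= 14 -- satisfied.
Step 2: Compute optimal value.
f(x*) = 2*3.0^2 - 12*3.0 = -18.0


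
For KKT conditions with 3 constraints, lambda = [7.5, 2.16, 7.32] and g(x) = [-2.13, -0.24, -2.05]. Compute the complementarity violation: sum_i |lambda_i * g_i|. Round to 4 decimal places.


KKT complementary slackness check:
lambda_1 * g_1 = 7.5 * -2.13 = -15.975
lambda_2 * g_2 = 2.16 * -0.24 = -0.5184
lambda_3 * g_3 = 7.32 * -2.05 = -15.006
Total violation = 15.975 + 0.5184 + 15.006 = 31.4994


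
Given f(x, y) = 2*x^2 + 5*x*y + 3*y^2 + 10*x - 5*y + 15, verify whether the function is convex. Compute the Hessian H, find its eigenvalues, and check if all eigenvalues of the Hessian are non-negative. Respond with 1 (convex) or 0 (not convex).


The Hessian of f(x,y) = 2*x^2 + 5*x*y + 3*y^2 + 10*x - 5*y + 15 is:
H = [[4, 5], [5, 6]]
Trace = 4 + 6 = 10
Determinant = 4*6 - (5)^2 = -1
Discriminant = (10)^2 - 4*-1 = 104.0
Eigenvalues: lambda_1 = -0.099, lambda_2 = 10.099
The function is not convex.

0


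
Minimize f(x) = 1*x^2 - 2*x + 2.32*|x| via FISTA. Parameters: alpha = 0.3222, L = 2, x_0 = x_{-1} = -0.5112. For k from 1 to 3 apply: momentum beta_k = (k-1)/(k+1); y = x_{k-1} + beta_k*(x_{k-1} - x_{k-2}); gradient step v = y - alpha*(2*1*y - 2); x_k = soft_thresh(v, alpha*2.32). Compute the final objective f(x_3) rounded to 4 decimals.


FISTA on f(x) = 1*x^2 - 2*x + 2.32*|x|
L = 2, alpha = 0.3222
Iteration 1: beta = 0.0, y = -0.5112 + 0.0*(-0.5112 + 0.5112) = -0.5112
  grad(y) = -3.0224, v = y - alpha*grad = 0.4626
  prox(v) = soft_thresh(0.4626, 0.7475) = 0.0
Iteration 2: beta = 0.3333, y = 0.0 + 0.3333*(0.0 + 0.5112) = 0.1704
  grad(y) = -1.6592, v = y - alpha*grad = 0.705
  prox(v) = soft_thresh(0.705, 0.7475) = 0.0
Iteration 3: beta = 0.5, y = 0.0 + 0.5*(0.0 - 0.0) = 0.0
  grad(y) = -2.0, v = y - alpha*grad = 0.6444
  prox(v) = soft_thresh(0.6444, 0.7475) = 0.0
f(x_3) = 1*0.0^2 - 2*0.0 + 2.32*|0.0| = 0.0


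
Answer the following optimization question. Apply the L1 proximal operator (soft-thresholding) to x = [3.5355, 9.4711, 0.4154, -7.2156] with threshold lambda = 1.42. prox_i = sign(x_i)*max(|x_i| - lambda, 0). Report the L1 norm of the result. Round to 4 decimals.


Soft-thresholding with lambda = 1.42:
prox(3.5355) = sign(3.5355)*max(|3.5355| - 1.42, 0) = 2.1155
prox(9.4711) = sign(9.4711)*max(|9.4711| - 1.42, 0) = 8.0511
prox(0.4154) = sign(0.4154)*max(|0.4154| - 1.42, 0) = 0.0
prox(-7.2156) = sign(-7.2156)*max(|-7.2156| - 1.42, 0) = -5.7956
prox(x) = [2.1155, 8.0511, 0.0, -5.7956]
||prox(x)||_1 = 2.1155 + 8.0511 + 0.0 + 5.7956 = 15.9622


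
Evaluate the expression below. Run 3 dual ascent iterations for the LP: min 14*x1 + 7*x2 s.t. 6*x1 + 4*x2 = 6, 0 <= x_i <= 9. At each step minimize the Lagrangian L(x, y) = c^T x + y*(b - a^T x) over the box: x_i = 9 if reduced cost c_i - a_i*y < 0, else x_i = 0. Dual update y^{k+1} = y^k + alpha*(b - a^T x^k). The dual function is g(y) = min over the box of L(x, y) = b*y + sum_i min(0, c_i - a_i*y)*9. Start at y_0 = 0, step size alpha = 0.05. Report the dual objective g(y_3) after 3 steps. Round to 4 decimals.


Dual ascent for LP: min 14*x1 + 7*x2, 6*x1 + 4*x2 = 6, 0 <= x_i <= 9
Step 1: y^k = 0.0, reduced costs: (14.0, 7.0)
  x^k = (0.0, 0.0), subgradient = b - a^T x = 6.0
  y^{k+1} = 0.0 + 0.05*6.0 = 0.3
Step 2: y^k = 0.3, reduced costs: (12.2, 5.8)
  x^k = (0.0, 0.0), subgradient = b - a^T x = 6.0
  y^{k+1} = 0.3 + 0.05*6.0 = 0.6
Step 3: y^k = 0.6, reduced costs: (10.4, 4.6)
  x^k = (0.0, 0.0), subgradient = b - a^T x = 6.0
  y^{k+1} = 0.6 + 0.05*6.0 = 0.9
Dual objective at y_3 = 0.9: reduced costs (8.6, 3.4), box minimizer x = (0.0, 0.0)
g(y_3) = b*y + (c1 - a1*y)*x1 + (c2 - a2*y)*x2 = 6*0.9 + 8.6*0.0 + 3.4*0.0 = 5.4 + 0.0 + 0.0 = 5.4


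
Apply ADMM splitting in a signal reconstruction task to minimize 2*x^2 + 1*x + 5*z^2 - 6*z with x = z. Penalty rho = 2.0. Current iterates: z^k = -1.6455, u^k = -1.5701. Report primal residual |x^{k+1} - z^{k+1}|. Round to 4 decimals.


ADMM iteration with rho = 2.0, z^k = -1.6455, u^k = -1.5701
Step 1: x-update.
Minimize 2*x^2 + 1*x + (2.0/2)*(x + 1.6455 - 1.5701)^2
FOC: (2*2 + 2.0)*x = -1 + 2.0*(-1.6455 + 1.5701)
x^{k+1} = -0.1918
Step 2: z-update.
Minimize 5*z^2 - 6*z + (2.0/2)*(-0.1918 - z - 1.5701)^2
FOC: (2*5 + 2.0)*z = 6 + 2.0*(-0.1918 - 1.5701)
z^{k+1} = 0.2064
Step 3: u-update.
u^{k+1} = -1.5701 - 0.1918 - 0.2064 = -1.9683
Step 4: Primal residual = |-0.1918 - 0.2064| = 0.3982


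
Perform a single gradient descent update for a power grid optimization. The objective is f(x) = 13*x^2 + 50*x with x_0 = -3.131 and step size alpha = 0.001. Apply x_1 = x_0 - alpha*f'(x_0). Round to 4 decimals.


We compute the gradient at x_0 and apply the update.
f'(x) = 26*x + 50
f'(-3.131) = 26*-3.131 + 50 = -31.406
x_1 = -3.131 - 0.001*-31.406 = -3.0996


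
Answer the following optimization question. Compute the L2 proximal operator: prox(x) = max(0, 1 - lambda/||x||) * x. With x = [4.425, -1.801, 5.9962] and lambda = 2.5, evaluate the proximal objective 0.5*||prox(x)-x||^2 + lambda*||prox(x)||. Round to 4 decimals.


Step 1: Compute ||x||.
||x|| = 7.6667
Step 2: Compute scaling factor.
scale = max(0, 1 - 2.5/7.6667) = 0.6739
Step 3: prox(x) = [2.9821, -1.2137, 4.0409]
||prox(x)|| = 5.1667
Step 4: Proximal objective.
0.5*||prox-x||^2 = 3.125
lambda*||prox|| = 12.9168
Total = 16.0418


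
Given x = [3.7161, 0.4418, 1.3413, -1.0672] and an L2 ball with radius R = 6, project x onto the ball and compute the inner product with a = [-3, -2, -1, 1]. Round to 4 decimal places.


Step 1: Compute ||x|| (intermediates to 6 decimals).
||x|| = sqrt(3.7161^2 + 0.4418^2 + 1.3413^2 + (-1.0672)^2) = 4.116138
Step 2: Project.
Since ||x|| <= R, proj = x (no scaling needed).
proj(x) = [3.7161, 0.4418, 1.3413, -1.0672]
Step 3: Dot product.
a^T * proj(x) = -3*3.7161 - 2*0.4418 - 1*1.3413 + 1*(-1.0672) = -14.4404


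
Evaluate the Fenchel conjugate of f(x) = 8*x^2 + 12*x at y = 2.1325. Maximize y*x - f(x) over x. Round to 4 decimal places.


f*(y) = sup_x {y*x - a*x^2 - b*x} = sup_x {(y-b)*x - a*x^2}
FOC: (y - b) - 2a*x = 0 => x* = (y - b)/(2a)
x* = (2.1325 - 12)/(2*8) = -0.6167
f*(2.1325) = (y-b)^2/(4a) = (2.1325 - 12)^2/(4*8)
= 97.3676/32 = 3.0427


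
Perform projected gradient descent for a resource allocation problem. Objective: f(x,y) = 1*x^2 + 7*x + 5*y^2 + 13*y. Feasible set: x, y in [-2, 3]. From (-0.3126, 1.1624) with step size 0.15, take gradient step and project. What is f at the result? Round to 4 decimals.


Step 1: Compute gradient at (-0.3126, 1.1624).
grad_x = 2*1*-0.3126 + 7 = 6.3748
grad_y = 2*5*1.1624 + 13 = 24.624
Step 2: Gradient step.
x_raw = -0.3126 - 0.15*6.3748 = -1.2688
y_raw = 1.1624 - 0.15*24.624 = -2.5312
Step 3: Project onto [-2, 3].
x_proj = clip(-1.2688) = -1.2688
y_proj = clip(-2.5312) = -2.0
Step 4: Evaluate f.
f(-1.2688, -2.0) = -13.2718


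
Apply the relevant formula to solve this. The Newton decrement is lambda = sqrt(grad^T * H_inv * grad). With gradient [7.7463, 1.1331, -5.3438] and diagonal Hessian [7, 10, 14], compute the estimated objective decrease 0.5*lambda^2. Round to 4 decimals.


Step 1: H is diagonal, so H^(-1) * g = [1.1066, 0.1133, -0.3817].
Step 2: g^T H^(-1) g = sum_i g_i^2 / H_ii
  = (7.7463)^2/7 + (1.1331)^2/10 + (-5.3438)^2/14
  = 8.5722 + 0.1284 + 2.0397 = 10.7403
Step 3: Objective decrease = 0.5 * g^T H^(-1) g = 5.3701


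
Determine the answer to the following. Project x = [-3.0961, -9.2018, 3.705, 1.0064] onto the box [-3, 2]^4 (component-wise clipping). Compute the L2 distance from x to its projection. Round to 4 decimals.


Project each component onto [-3, 2].
clip(-3.0961) = -3.0, clip(-9.2018) = -3.0, clip(3.705) = 2.0, clip(1.0064) = 1.0064
Projection = [-3.0, -3.0, 2.0, 1.0064]
Squared diffs: [0.0092, 38.4623, 2.907, 0.0]
Distance = sqrt(41.3785) = 6.4326


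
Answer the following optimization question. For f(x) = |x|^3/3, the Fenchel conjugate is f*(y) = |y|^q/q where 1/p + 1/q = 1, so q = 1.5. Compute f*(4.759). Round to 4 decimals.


The conjugate exponent q satisfies 1/p + 1/q = 1.
p = 3, so q = 3/(3 - 1) = 1.5
|y|^q = 4.759^1.5 = 10.3818
f*(4.759) = 10.3818 / 1.5 = 6.9212


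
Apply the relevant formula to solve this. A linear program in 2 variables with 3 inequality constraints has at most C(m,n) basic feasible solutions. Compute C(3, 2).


Each vertex corresponds to some choice of n active constraints out of m, so the number of vertices is at most C(m, n) = m! / (n!(m-n)!).
m = 3, n = 2
Numerator: 3 * 2
Denominator: 2! = 2
C(3, 2) = 3


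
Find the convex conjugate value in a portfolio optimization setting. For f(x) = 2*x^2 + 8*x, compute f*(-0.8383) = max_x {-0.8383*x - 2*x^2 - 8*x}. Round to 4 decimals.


f*(y) = sup_x {y*x - a*x^2 - b*x} = sup_x {(y-b)*x - a*x^2}
FOC: (y - b) - 2a*x = 0 => x* = (y - b)/(2a)
x* = (-0.8383 - 8)/(2*2) = -2.2096
f*(-0.8383) = (y-b)^2/(4a) = (-0.8383 - 8)^2/(4*2)
= 78.1155/8 = 9.7644


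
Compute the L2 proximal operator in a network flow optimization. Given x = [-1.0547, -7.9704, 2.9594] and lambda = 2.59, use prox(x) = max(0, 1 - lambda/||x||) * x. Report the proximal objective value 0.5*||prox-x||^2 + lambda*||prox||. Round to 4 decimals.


Step 1: Compute ||x||.
||x|| = 8.5672
Step 2: Compute scaling factor.
scale = max(0, 1 - 2.59/8.5672) = 0.6977
Step 3: prox(x) = [-0.7358, -5.5608, 2.0647]
||prox(x)|| = 5.9772
Step 4: Proximal objective.
0.5*||prox-x||^2 = 3.3541
lambda*||prox|| = 15.4809
Total = 18.8351


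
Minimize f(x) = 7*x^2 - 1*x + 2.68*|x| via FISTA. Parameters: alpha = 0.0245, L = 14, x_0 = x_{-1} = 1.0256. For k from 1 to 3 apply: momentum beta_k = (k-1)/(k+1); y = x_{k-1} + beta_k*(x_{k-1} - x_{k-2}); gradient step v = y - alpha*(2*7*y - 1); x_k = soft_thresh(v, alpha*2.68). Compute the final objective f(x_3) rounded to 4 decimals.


FISTA on f(x) = 7*x^2 - 1*x + 2.68*|x|
L = 14, alpha = 0.0245
Iteration 1: beta = 0.0, y = 1.0256 + 0.0*(1.0256 - 1.0256) = 1.0256
  grad(y) = 13.3584, v = y - alpha*grad = 0.6983
  prox(v) = soft_thresh(0.6983, 0.0657) = 0.6327
Iteration 2: beta = 0.3333, y = 0.6327 + 0.3333*(0.6327 - 1.0256) = 0.5017
  grad(y) = 6.0235, v = y - alpha*grad = 0.3541
  prox(v) = soft_thresh(0.3541, 0.0657) = 0.2884
Iteration 3: beta = 0.5, y = 0.2884 + 0.5*(0.2884 - 0.6327) = 0.1163
  grad(y) = 0.6287, v = y - alpha*grad = 0.1009
  prox(v) = soft_thresh(0.1009, 0.0657) = 0.0353
f(x_3) = 7*0.0353^2 - 1*0.0353 + 2.68*|0.0353| = 0.068


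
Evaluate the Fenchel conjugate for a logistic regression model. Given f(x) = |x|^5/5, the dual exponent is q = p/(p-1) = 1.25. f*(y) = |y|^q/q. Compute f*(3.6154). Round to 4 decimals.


The conjugate exponent q satisfies 1/p + 1/q = 1.
p = 5, so q = 5/(5 - 1) = 1.25
|y|^q = 3.6154^1.25 = 4.9853
f*(3.6154) = 4.9853 / 1.25 = 3.9883


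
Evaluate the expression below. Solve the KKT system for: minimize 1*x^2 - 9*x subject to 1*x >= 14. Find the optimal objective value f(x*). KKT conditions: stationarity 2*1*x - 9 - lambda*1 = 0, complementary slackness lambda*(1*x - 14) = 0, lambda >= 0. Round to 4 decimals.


Step 1: Try lambda = 0 (constraint inactive).
x_unc = 9/(2*1) = 4.5
Check: 1*4.5 = 4.5 < 14 -- violated!
Step 2: Constraint must be active: 1*x = 14
x* = 14/1 = 14.0
lambda = (2*1*14.0 - 9)/1 = 19.0
Step 3: Compute optimal value.
f(x*) = 1*14.0^2 - 9*14.0 = 70.0


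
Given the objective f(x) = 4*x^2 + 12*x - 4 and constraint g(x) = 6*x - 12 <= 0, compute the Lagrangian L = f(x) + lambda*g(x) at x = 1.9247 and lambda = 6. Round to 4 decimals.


Step 1: Evaluate f(x).
f(1.9247) = 4*1.9247^2 + 12*1.9247 - 4 = 33.9143
Step 2: Evaluate g(x).
g(1.9247) = 6*1.9247 - 12 = -0.4518
Step 3: Compute Lagrangian.
L = 33.9143 + 6*-0.4518 = 31.2035


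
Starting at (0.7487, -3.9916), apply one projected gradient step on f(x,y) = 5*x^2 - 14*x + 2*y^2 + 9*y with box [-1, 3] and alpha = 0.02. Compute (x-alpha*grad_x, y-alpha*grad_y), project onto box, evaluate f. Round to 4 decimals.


Step 1: Compute gradient at (0.7487, -3.9916).
grad_x = 2*5*0.7487 - 14 = -6.513
grad_y = 2*2*-3.9916 + 9 = -6.9664
Step 2: Gradient step.
x_raw = 0.7487 - 0.02*-6.513 = 0.879
y_raw = -3.9916 - 0.02*-6.9664 = -3.8523
Step 3: Project onto [-1, 3].
x_proj = clip(0.879) = 0.879
y_proj = clip(-3.8523) = -1.0
Step 4: Evaluate f.
f(0.879, -1.0) = -15.4426


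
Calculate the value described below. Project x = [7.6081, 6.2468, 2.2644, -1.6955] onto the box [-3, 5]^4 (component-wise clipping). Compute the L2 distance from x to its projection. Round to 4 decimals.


Project each component onto [-3, 5].
clip(7.6081) = 5.0, clip(6.2468) = 5.0, clip(2.2644) = 2.2644, clip(-1.6955) = -1.6955
Projection = [5.0, 5.0, 2.2644, -1.6955]
Squared diffs: [6.8022, 1.5545, 0.0, 0.0]
Distance = sqrt(8.3567) = 2.8908


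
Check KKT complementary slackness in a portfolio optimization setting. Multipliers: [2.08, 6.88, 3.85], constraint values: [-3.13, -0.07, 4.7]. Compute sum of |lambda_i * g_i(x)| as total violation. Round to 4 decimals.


KKT complementary slackness check:
lambda_1 * g_1 = 2.08 * -3.13 = -6.5104
lambda_2 * g_2 = 6.88 * -0.07 = -0.4816
lambda_3 * g_3 = 3.85 * 4.7 = 18.095
Total violation = 6.5104 + 0.4816 + 18.095 = 25.087


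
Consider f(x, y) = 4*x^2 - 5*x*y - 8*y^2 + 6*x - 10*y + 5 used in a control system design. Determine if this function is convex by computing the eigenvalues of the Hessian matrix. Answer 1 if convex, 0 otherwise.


The Hessian of f(x,y) = 4*x^2 - 5*x*y - 8*y^2 + 6*x - 10*y + 5 is:
H = [[8, -5], [-5, -16]]
Trace = 8 - 16 = -8
Determinant = 8*-16 - (-5)^2 = -153
Discriminant = (-8)^2 - 4*-153 = 676.0
Eigenvalues: lambda_1 = -17.0, lambda_2 = 9.0
The function is not convex.

0


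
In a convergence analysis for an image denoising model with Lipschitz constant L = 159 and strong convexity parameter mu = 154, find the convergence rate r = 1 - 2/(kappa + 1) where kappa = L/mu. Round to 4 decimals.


Step 1: Compute the condition number.
kappa = L/mu = 159/154 = 1.0325
Step 2: Compute the convergence rate.
r = 1 - 2/(kappa + 1) = 1 - 2*mu/(L + mu) = (L - mu)/(L + mu) = 5/313 = 0.016


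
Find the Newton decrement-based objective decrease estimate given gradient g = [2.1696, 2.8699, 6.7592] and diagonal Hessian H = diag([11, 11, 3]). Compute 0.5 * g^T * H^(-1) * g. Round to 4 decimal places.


Step 1: H is diagonal, so H^(-1) * g = [0.1972, 0.2609, 2.2531].
Step 2: g^T H^(-1) g = sum_i g_i^2 / H_ii
  = (2.1696)^2/11 + (2.8699)^2/11 + (6.7592)^2/3
  = 0.4279 + 0.7488 + 15.2289 = 16.4056
Step 3: Objective decrease = 0.5 * g^T H^(-1) g = 8.2028


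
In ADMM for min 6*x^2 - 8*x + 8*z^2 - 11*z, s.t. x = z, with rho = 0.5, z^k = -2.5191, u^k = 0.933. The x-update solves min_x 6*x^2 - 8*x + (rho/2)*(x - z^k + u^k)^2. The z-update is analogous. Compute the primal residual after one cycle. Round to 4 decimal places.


ADMM iteration with rho = 0.5, z^k = -2.5191, u^k = 0.933
Step 1: x-update.
Minimize 6*x^2 - 8*x + (0.5/2)*(x + 2.5191 + 0.933)^2
FOC: (2*6 + 0.5)*x = 8 + 0.5*(-2.5191 - 0.933)
x^{k+1} = 0.5019
Step 2: z-update.
Minimize 8*z^2 - 11*z + (0.5/2)*(0.5019 - z + 0.933)^2
FOC: (2*8 + 0.5)*z = 11 + 0.5*(0.5019 + 0.933)
z^{k+1} = 0.7101
Step 3: u-update.
u^{k+1} = 0.933 + 0.5019 - 0.7101 = 0.7248
Step 4: Primal residual = |0.5019 - 0.7101| = 0.2082


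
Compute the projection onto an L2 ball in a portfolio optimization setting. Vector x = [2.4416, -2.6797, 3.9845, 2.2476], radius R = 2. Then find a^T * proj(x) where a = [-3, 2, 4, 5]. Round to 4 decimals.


Step 1: Compute ||x|| (intermediates to 6 decimals).
||x|| = sqrt(2.4416^2 + (-2.6797)^2 + 3.9845^2 + 2.2476^2) = 5.836964
Step 2: Project.
Since ||x|| > R, scale = R/||x|| = 2/5.836964 = 0.342644, proj(x) = scale * x
proj(x) = [0.8366, -0.918183, 1.365265, 0.770127]
Step 3: Dot product.
a^T * proj(x) = -3*0.8366 + 2*(-0.918183) + 4*1.365265 + 5*0.770127 = 4.9655


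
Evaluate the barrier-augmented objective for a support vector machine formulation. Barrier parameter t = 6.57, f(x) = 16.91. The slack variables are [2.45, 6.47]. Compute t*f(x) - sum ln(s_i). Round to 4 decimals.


Step 1: Compute log-barrier.
ln values: [0.8961, 1.8672]
phi = -(0.8961 + 1.8672) = -2.7633
Step 2: Compute augmented objective.
t*f(x) = 6.57*16.91 = 111.0987
Total = 111.0987 - 2.7633 = 108.3354


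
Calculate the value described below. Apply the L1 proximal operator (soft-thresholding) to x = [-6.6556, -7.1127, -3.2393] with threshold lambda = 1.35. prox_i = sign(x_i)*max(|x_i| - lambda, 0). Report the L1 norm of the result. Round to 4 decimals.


Soft-thresholding with lambda = 1.35:
prox(-6.6556) = sign(-6.6556)*max(|-6.6556| - 1.35, 0) = -5.3056
prox(-7.1127) = sign(-7.1127)*max(|-7.1127| - 1.35, 0) = -5.7627
prox(-3.2393) = sign(-3.2393)*max(|-3.2393| - 1.35, 0) = -1.8893
prox(x) = [-5.3056, -5.7627, -1.8893]
||prox(x)||_1 = 5.3056 + 5.7627 + 1.8893 = 12.9576


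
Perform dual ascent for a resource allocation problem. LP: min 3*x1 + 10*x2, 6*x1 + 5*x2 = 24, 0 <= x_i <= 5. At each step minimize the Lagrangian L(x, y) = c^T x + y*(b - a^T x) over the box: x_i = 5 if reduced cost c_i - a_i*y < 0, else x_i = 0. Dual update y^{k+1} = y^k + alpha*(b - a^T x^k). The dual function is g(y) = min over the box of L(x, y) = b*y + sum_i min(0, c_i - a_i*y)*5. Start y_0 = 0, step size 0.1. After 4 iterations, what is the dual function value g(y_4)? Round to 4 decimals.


Dual ascent for LP: min 3*x1 + 10*x2, 6*x1 + 5*x2 = 24, 0 <= x_i <= 5
Step 1: y^k = 0.0, reduced costs: (3.0, 10.0)
  x^k = (0.0, 0.0), subgradient = b - a^T x = 24.0
  y^{k+1} = 0.0 + 0.1*24.0 = 2.4
Step 2: y^k = 2.4, reduced costs: (-11.4, -2.0)
  x^k = (5.0, 5.0), subgradient = b - a^T x = -31.0
  y^{k+1} = 2.4 + 0.1*-31.0 = -0.7
Step 3: y^k = -0.7, reduced costs: (7.2, 13.5)
  x^k = (0.0, 0.0), subgradient = b - a^T x = 24.0
  y^{k+1} = -0.7 + 0.1*24.0 = 1.7
Step 4: y^k = 1.7, reduced costs: (-7.2, 1.5)
  x^k = (5.0, 0.0), subgradient = b - a^T x = -6.0
  y^{k+1} = 1.7 + 0.1*-6.0 = 1.1
Dual objective at y_4 = 1.1: reduced costs (-3.6, 4.5), box minimizer x = (5.0, 0.0)
g(y_4) = b*y + (c1 - a1*y)*x1 + (c2 - a2*y)*x2 = 24*1.1 + (-3.6)*5.0 + 4.5*0.0 = 26.4 - 18.0 + 0.0 = 8.4


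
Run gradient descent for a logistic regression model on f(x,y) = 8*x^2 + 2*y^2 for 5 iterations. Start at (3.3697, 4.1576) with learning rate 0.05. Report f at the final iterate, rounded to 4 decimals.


Gradient descent on f(x,y) = 8*x^2 + 2*y^2.
Starting point: (3.3697, 4.1576), alpha = 0.05
Step 1: grad_x = 2*8*3.3697 = 53.9152, grad_y = 2*2*4.1576 = 16.6304
  x_1 = 3.3697 - 0.05*53.9152 = 0.6739
  y_1 = 4.1576 - 0.05*16.6304 = 3.3261
Step 2: grad_x = 2*8*0.6739 = 10.783, grad_y = 2*2*3.3261 = 13.3043
  x_2 = 0.6739 - 0.05*10.783 = 0.1348
  y_2 = 3.3261 - 0.05*13.3043 = 2.6609
Step 3: grad_x = 2*8*0.1348 = 2.1566, grad_y = 2*2*2.6609 = 10.6435
  x_3 = 0.1348 - 0.05*2.1566 = 0.027
  y_3 = 2.6609 - 0.05*10.6435 = 2.1287
Step 4: grad_x = 2*8*0.027 = 0.4313, grad_y = 2*2*2.1287 = 8.5148
  x_4 = 0.027 - 0.05*0.4313 = 0.0054
  y_4 = 2.1287 - 0.05*8.5148 = 1.703
Step 5: grad_x = 2*8*0.0054 = 0.0863, grad_y = 2*2*1.703 = 6.8118
  x_5 = 0.0054 - 0.05*0.0863 = 0.0011
  y_5 = 1.703 - 0.05*6.8118 = 1.3624
f(0.0011, 1.3624) = 8*0.0011^2 + 2*1.3624^2 = 3.7121


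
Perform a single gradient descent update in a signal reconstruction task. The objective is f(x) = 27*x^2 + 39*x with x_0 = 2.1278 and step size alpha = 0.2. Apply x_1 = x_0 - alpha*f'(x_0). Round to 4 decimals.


We compute the gradient at x_0 and apply the update.
f'(x) = 54*x + 39
f'(2.1278) = 54*2.1278 + 39 = 153.9012
x_1 = 2.1278 - 0.2*153.9012 = -28.6524


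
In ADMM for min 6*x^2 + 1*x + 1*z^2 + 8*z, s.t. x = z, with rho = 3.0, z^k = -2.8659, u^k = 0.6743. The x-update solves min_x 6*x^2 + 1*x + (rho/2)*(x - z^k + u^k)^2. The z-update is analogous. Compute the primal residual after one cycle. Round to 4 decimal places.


ADMM iteration with rho = 3.0, z^k = -2.8659, u^k = 0.6743
Step 1: x-update.
Minimize 6*x^2 + 1*x + (3.0/2)*(x + 2.8659 + 0.6743)^2
FOC: (2*6 + 3.0)*x = -1 + 3.0*(-2.8659 - 0.6743)
x^{k+1} = -0.7747
Step 2: z-update.
Minimize 1*z^2 + 8*z + (3.0/2)*(-0.7747 - z + 0.6743)^2
FOC: (2*1 + 3.0)*z = -8 + 3.0*(-0.7747 + 0.6743)
z^{k+1} = -1.6602
Step 3: u-update.
u^{k+1} = 0.6743 - 0.7747 + 1.6602 = 1.5598
Step 4: Primal residual = |-0.7747 + 1.6602| = 0.8855


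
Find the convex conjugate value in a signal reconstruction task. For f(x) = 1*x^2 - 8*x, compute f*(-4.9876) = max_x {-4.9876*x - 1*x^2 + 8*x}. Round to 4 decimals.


f*(y) = sup_x {y*x - a*x^2 - b*x} = sup_x {(y-b)*x - a*x^2}
FOC: (y - b) - 2a*x = 0 => x* = (y - b)/(2a)
x* = (-4.9876 + 8)/(2*1) = 1.5062
f*(-4.9876) = (y-b)^2/(4a) = (-4.9876 + 8)^2/(4*1)
= 9.0746/4 = 2.2686


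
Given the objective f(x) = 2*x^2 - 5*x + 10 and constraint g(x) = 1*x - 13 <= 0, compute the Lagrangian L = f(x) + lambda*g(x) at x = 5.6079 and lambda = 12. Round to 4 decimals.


Step 1: Evaluate f(x).
f(5.6079) = 2*5.6079^2 - 5*5.6079 + 10 = 44.8576
Step 2: Evaluate g(x).
g(5.6079) = 1*5.6079 - 13 = -7.3921
Step 3: Compute Lagrangian.
L = 44.8576 + 12*-7.3921 = -43.8476


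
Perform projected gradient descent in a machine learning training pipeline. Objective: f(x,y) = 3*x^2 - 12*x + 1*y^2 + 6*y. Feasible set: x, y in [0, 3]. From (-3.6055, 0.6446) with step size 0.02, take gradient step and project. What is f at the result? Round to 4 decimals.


Step 1: Compute gradient at (-3.6055, 0.6446).
grad_x = 2*3*-3.6055 - 12 = -33.633
grad_y = 2*1*0.6446 + 6 = 7.2892
Step 2: Gradient step.
x_raw = -3.6055 - 0.02*-33.633 = -2.9328
y_raw = 0.6446 - 0.02*7.2892 = 0.4988
Step 3: Project onto [0, 3].
x_proj = clip(-2.9328) = 0.0
y_proj = clip(0.4988) = 0.4988
Step 4: Evaluate f.
f(0.0, 0.4988) = 3.2417


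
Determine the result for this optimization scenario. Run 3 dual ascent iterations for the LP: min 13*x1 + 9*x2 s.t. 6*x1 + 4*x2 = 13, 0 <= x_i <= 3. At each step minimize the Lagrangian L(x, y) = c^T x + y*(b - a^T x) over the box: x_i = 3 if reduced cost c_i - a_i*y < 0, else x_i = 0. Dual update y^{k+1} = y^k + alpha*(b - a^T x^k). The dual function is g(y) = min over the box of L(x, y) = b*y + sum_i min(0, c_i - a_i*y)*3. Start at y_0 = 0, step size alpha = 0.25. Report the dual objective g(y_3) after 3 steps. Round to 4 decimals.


Dual ascent for LP: min 13*x1 + 9*x2, 6*x1 + 4*x2 = 13, 0 <= x_i <= 3
Step 1: y^k = 0.0, reduced costs: (13.0, 9.0)
  x^k = (0.0, 0.0), subgradient = b - a^T x = 13.0
  y^{k+1} = 0.0 + 0.25*13.0 = 3.25
Step 2: y^k = 3.25, reduced costs: (-6.5, -4.0)
  x^k = (3.0, 3.0), subgradient = b - a^T x = -17.0
  y^{k+1} = 3.25 + 0.25*-17.0 = -1.0
Step 3: y^k = -1.0, reduced costs: (19.0, 13.0)
  x^k = (0.0, 0.0), subgradient = b - a^T x = 13.0
  y^{k+1} = -1.0 + 0.25*13.0 = 2.25
Dual objective at y_3 = 2.25: reduced costs (-0.5, 0.0), box minimizer x = (3.0, 0.0)
g(y_3) = b*y + (c1 - a1*y)*x1 + (c2 - a2*y)*x2 = 13*2.25 + (-0.5)*3.0 + 0.0*0.0 = 29.25 - 1.5 + 0.0 = 27.75


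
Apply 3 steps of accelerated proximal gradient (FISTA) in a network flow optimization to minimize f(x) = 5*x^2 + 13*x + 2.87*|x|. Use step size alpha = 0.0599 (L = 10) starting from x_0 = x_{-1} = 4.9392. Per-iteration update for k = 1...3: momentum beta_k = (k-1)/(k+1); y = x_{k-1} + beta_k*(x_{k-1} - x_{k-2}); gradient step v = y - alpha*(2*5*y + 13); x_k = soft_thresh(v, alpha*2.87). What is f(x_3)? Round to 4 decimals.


FISTA on f(x) = 5*x^2 + 13*x + 2.87*|x|
L = 10, alpha = 0.0599
Iteration 1: beta = 0.0, y = 4.9392 + 0.0*(4.9392 - 4.9392) = 4.9392
  grad(y) = 62.392, v = y - alpha*grad = 1.2019
  prox(v) = soft_thresh(1.2019, 0.1719) = 1.03
Iteration 2: beta = 0.3333, y = 1.03 + 0.3333*(1.03 - 4.9392) = -0.2731
  grad(y) = 10.2694, v = y - alpha*grad = -0.8882
  prox(v) = soft_thresh(-0.8882, 0.1719) = -0.7163
Iteration 3: beta = 0.5, y = -0.7163 + 0.5*(-0.7163 - 1.03) = -1.5894
  grad(y) = -2.8943, v = y - alpha*grad = -1.4161
  prox(v) = soft_thresh(-1.4161, 0.1719) = -1.2441
f(x_3) = 5*(-1.2441)^2 + 13*(-1.2441) + 2.87*|-1.2441| = -4.8637


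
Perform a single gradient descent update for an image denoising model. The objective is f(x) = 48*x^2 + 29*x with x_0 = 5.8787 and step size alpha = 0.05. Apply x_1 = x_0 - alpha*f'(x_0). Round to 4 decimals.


We compute the gradient at x_0 and apply the update.
f'(x) = 96*x + 29
f'(5.8787) = 96*5.8787 + 29 = 593.3552
x_1 = 5.8787 - 0.05*593.3552 = -23.7891


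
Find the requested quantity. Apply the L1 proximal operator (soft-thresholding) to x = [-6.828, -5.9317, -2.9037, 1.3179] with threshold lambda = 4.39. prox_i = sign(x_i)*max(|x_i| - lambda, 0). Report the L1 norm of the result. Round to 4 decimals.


Soft-thresholding with lambda = 4.39:
prox(-6.828) = sign(-6.828)*max(|-6.828| - 4.39, 0) = -2.438
prox(-5.9317) = sign(-5.9317)*max(|-5.9317| - 4.39, 0) = -1.5417
prox(-2.9037) = sign(-2.9037)*max(|-2.9037| - 4.39, 0) = 0.0
prox(1.3179) = sign(1.3179)*max(|1.3179| - 4.39, 0) = 0.0
prox(x) = [-2.438, -1.5417, 0.0, 0.0]
||prox(x)||_1 = 2.438 + 1.5417 + 0.0 + 0.0 = 3.9797


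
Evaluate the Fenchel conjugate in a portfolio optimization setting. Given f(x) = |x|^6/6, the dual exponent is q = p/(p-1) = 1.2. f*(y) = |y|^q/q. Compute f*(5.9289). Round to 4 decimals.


The conjugate exponent q satisfies 1/p + 1/q = 1.
p = 6, so q = 6/(6 - 1) = 1.2
|y|^q = 5.9289^1.2 = 8.4639
f*(5.9289) = 8.4639 / 1.2 = 7.0532


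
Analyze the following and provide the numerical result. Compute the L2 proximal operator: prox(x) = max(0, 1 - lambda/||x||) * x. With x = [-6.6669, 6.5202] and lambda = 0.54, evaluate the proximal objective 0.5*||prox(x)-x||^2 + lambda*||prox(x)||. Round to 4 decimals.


Step 1: Compute ||x||.
||x|| = 9.3253
Step 2: Compute scaling factor.
scale = max(0, 1 - 0.54/9.3253) = 0.9421
Step 3: prox(x) = [-6.2808, 6.1426]
||prox(x)|| = 8.7853
Step 4: Proximal objective.
0.5*||prox-x||^2 = 0.1458
lambda*||prox|| = 4.7441
Total = 4.8898


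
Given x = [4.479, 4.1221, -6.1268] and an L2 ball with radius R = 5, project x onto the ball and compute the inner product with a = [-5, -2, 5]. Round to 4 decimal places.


Step 1: Compute ||x|| (intermediates to 6 decimals).
||x|| = sqrt(4.479^2 + 4.1221^2 + (-6.1268)^2) = 8.636598
Step 2: Project.
Since ||x|| > R, scale = R/||x|| = 5/8.636598 = 0.578932, proj(x) = scale * x
proj(x) = [2.593036, 2.386416, -3.547001]
Step 3: Dot product.
a^T * proj(x) = -5*2.593036 - 2*2.386416 + 5*(-3.547001) = -35.473


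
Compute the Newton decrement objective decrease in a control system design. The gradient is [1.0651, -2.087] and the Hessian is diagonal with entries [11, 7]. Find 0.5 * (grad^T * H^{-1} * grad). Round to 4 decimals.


Step 1: H is diagonal, so H^(-1) * g = [0.0968, -0.2981].
Step 2: g^T H^(-1) g = sum_i g_i^2 / H_ii
  = (1.0651)^2/11 + (-2.087)^2/7
  = 0.1031 + 0.6222 = 0.7254
Step 3: Objective decrease = 0.5 * g^T H^(-1) g = 0.3627


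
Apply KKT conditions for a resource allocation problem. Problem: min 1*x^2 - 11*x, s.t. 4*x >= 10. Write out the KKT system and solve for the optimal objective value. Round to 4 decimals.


Step 1: Try lambda = 0 (constraint inactive).
Stationarity: 2*1*x - 11 = 0
x* = 11/(2*1) = 5.5
Check constraint: 4*5.5 = 22.0 >= 10 -- satisfied.
Step 2: Compute optimal value.
f(x*) = 1*5.5^2 - 11*5.5 = -30.25


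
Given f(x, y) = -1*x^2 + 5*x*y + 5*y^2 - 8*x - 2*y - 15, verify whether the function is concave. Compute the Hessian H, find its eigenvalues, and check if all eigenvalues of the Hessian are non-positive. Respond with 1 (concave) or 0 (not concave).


The Hessian of f(x,y) = -1*x^2 + 5*x*y + 5*y^2 - 8*x - 2*y - 15 is:
H = [[-2, 5], [5, 10]]
Trace = -2 + 10 = 8
Determinant = -2*10 - (5)^2 = -45
Discriminant = (8)^2 - 4*-45 = 244.0
Eigenvalues: lambda_1 = -3.8102, lambda_2 = 11.8102
The function is not concave.

0


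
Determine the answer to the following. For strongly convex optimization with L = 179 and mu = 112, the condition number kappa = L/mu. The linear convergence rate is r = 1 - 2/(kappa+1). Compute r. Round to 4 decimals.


Step 1: Compute the condition number.
kappa = L/mu = 179/112 = 1.5982
Step 2: Compute the convergence rate.
r = 1 - 2/(kappa + 1) = 1 - 2*mu/(L + mu) = (L - mu)/(L + mu) = 67/291 = 0.2302


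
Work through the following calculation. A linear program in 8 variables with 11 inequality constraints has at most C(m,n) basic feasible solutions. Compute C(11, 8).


Each vertex corresponds to some choice of n active constraints out of m, so the number of vertices is at most C(m, n) = m! / (n!(m-n)!).
m = 11, n = 8
Numerator: 11 * 10 * 9 * 8 * 7 * 6 * 5 * 4
Denominator: 8! = 40320
C(11, 8) = 165


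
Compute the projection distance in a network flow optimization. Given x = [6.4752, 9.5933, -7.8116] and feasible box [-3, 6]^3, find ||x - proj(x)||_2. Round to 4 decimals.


Project each component onto [-3, 6].
clip(6.4752) = 6.0, clip(9.5933) = 6.0, clip(-7.8116) = -3.0
Projection = [6.0, 6.0, -3.0]
Squared diffs: [0.2258, 12.9118, 23.1515]
Distance = sqrt(36.2891) = 6.024


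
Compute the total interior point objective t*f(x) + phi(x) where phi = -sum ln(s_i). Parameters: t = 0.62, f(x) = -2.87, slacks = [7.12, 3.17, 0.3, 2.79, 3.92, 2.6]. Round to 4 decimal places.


Step 1: Compute log-barrier.
ln values: [1.9629, 1.1537, -1.204, 1.026, 1.3661, 0.9555]
phi = -(1.9629 + 1.1537 - 1.204 + 1.026 + 1.3661 + 0.9555) = -5.2603
Step 2: Compute augmented objective.
t*f(x) = 0.62*-2.87 = -1.7794
Total = -1.7794 - 5.2603 = -7.0397


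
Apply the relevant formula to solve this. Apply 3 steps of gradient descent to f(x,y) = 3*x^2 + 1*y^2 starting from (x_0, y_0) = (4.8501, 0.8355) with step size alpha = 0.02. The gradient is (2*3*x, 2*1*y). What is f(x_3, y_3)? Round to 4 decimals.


Gradient descent on f(x,y) = 3*x^2 + 1*y^2.
Starting point: (4.8501, 0.8355), alpha = 0.02
Step 1: grad_x = 2*3*4.8501 = 29.1006, grad_y = 2*1*0.8355 = 1.671
  x_1 = 4.8501 - 0.02*29.1006 = 4.2681
  y_1 = 0.8355 - 0.02*1.671 = 0.8021
Step 2: grad_x = 2*3*4.2681 = 25.6085, grad_y = 2*1*0.8021 = 1.6042
  x_2 = 4.2681 - 0.02*25.6085 = 3.7559
  y_2 = 0.8021 - 0.02*1.6042 = 0.77
Step 3: grad_x = 2*3*3.7559 = 22.5355, grad_y = 2*1*0.77 = 1.54
  x_3 = 3.7559 - 0.02*22.5355 = 3.3052
  y_3 = 0.77 - 0.02*1.54 = 0.7392
f(3.3052, 0.7392) = 3*3.3052^2 + 1*0.7392^2 = 33.3196


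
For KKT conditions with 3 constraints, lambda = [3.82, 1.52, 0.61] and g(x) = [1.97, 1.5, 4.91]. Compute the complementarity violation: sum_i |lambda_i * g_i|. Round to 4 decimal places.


KKT complementary slackness check:
lambda_1 * g_1 = 3.82 * 1.97 = 7.5254
lambda_2 * g_2 = 1.52 * 1.5 = 2.28
lambda_3 * g_3 = 0.61 * 4.91 = 2.9951
Total violation = 7.5254 + 2.28 + 2.9951 = 12.8005


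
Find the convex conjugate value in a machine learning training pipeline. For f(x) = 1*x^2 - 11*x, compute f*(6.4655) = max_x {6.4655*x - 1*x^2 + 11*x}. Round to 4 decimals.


f*(y) = sup_x {y*x - a*x^2 - b*x} = sup_x {(y-b)*x - a*x^2}
FOC: (y - b) - 2a*x = 0 => x* = (y - b)/(2a)
x* = (6.4655 + 11)/(2*1) = 8.7328
f*(6.4655) = (y-b)^2/(4a) = (6.4655 + 11)^2/(4*1)
= 305.0437/4 = 76.2609


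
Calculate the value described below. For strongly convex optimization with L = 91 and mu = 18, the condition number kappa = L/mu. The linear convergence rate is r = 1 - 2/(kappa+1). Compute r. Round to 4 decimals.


Step 1: Compute the condition number.
kappa = L/mu = 91/18 = 5.0556
Step 2: Compute the convergence rate.
r = 1 - 2/(kappa + 1) = 1 - 2*mu/(L + mu) = (L - mu)/(L + mu) = 73/109 = 0.6697


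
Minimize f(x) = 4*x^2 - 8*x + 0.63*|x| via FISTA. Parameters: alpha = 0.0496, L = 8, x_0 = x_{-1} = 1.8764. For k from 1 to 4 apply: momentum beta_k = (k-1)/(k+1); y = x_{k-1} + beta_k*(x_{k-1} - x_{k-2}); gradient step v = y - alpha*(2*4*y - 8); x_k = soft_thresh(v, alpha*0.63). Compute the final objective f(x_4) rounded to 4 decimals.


FISTA on f(x) = 4*x^2 - 8*x + 0.63*|x|
L = 8, alpha = 0.0496
Iteration 1: beta = 0.0, y = 1.8764 + 0.0*(1.8764 - 1.8764) = 1.8764
  grad(y) = 7.0112, v = y - alpha*grad = 1.5286
  prox(v) = soft_thresh(1.5286, 0.0312) = 1.4974
Iteration 2: beta = 0.3333, y = 1.4974 + 0.3333*(1.4974 - 1.8764) = 1.3711
  grad(y) = 2.9685, v = y - alpha*grad = 1.2238
  prox(v) = soft_thresh(1.2238, 0.0312) = 1.1926
Iteration 3: beta = 0.5, y = 1.1926 + 0.5*(1.1926 - 1.4974) = 1.0402
  grad(y) = 0.3213, v = y - alpha*grad = 1.0242
  prox(v) = soft_thresh(1.0242, 0.0312) = 0.993
Iteration 4: beta = 0.6, y = 0.993 + 0.6*(0.993 - 1.1926) = 0.8732
  grad(y) = -1.0142, v = y - alpha*grad = 0.9235
  prox(v) = soft_thresh(0.9235, 0.0312) = 0.8923
f(x_4) = 4*0.8923^2 - 8*0.8923 + 0.63*|0.8923| = -3.3914


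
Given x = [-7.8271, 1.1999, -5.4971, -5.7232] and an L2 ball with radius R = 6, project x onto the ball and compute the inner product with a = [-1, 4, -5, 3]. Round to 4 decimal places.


Step 1: Compute ||x|| (intermediates to 6 decimals).
||x|| = sqrt((-7.8271)^2 + 1.1999^2 + (-5.4971)^2 + (-5.7232)^2) = 11.210548
Step 2: Project.
Since ||x|| > R, scale = R/||x|| = 6/11.210548 = 0.53521, proj(x) = scale * x
proj(x) = [-4.189142, 0.642198, -2.942103, -3.063114]
Step 3: Dot product.
a^T * proj(x) = -1*(-4.189142) + 4*0.642198 - 5*(-2.942103) + 3*(-3.063114) = 12.2791


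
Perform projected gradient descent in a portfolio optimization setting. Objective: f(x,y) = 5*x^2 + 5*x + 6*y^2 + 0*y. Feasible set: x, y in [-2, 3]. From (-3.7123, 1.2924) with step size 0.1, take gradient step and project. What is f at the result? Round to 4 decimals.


Step 1: Compute gradient at (-3.7123, 1.2924).
grad_x = 2*5*-3.7123 + 5 = -32.123
grad_y = 2*6*1.2924 + 0 = 15.5088
Step 2: Gradient step.
x_raw = -3.7123 - 0.1*-32.123 = -0.5
y_raw = 1.2924 - 0.1*15.5088 = -0.2585
Step 3: Project onto [-2, 3].
x_proj = clip(-0.5) = -0.5
y_proj = clip(-0.2585) = -0.2585
Step 4: Evaluate f.
f(-0.5, -0.2585) = -0.8491


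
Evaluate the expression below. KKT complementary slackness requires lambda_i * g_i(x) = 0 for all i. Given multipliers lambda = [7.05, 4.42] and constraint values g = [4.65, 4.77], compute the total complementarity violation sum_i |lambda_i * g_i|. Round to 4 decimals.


KKT complementary slackness check:
lambda_1 * g_1 = 7.05 * 4.65 = 32.7825
lambda_2 * g_2 = 4.42 * 4.77 = 21.0834
Total violation = 32.7825 + 21.0834 = 53.8659


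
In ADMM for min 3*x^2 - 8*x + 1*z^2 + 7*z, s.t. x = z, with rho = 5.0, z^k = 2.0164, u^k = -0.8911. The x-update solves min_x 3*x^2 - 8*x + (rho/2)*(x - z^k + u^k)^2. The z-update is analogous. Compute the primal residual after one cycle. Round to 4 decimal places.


ADMM iteration with rho = 5.0, z^k = 2.0164, u^k = -0.8911
Step 1: x-update.
Minimize 3*x^2 - 8*x + (5.0/2)*(x - 2.0164 - 0.8911)^2
FOC: (2*3 + 5.0)*x = 8 + 5.0*(2.0164 + 0.8911)
x^{k+1} = 2.0489
Step 2: z-update.
Minimize 1*z^2 + 7*z + (5.0/2)*(2.0489 - z - 0.8911)^2
FOC: (2*1 + 5.0)*z = -7 + 5.0*(2.0489 - 0.8911)
z^{k+1} = -0.173
Step 3: u-update.
u^{k+1} = -0.8911 + 2.0489 + 0.173 = 1.3308
Step 4: Primal residual = |2.0489 + 0.173| = 2.2219


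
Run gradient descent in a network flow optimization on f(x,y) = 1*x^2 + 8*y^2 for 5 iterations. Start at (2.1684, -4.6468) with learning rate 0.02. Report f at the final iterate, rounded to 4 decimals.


Gradient descent on f(x,y) = 1*x^2 + 8*y^2.
Starting point: (2.1684, -4.6468), alpha = 0.02
Step 1: grad_x = 2*1*2.1684 = 4.3368, grad_y = 2*8*-4.6468 = -74.3488
  x_1 = 2.1684 - 0.02*4.3368 = 2.0817
  y_1 = -4.6468 - 0.02*-74.3488 = -3.1598
Step 2: grad_x = 2*1*2.0817 = 4.1633, grad_y = 2*8*-3.1598 = -50.5572
  x_2 = 2.0817 - 0.02*4.1633 = 1.9984
  y_2 = -3.1598 - 0.02*-50.5572 = -2.1487
Step 3: grad_x = 2*1*1.9984 = 3.9968, grad_y = 2*8*-2.1487 = -34.3789
  x_3 = 1.9984 - 0.02*3.9968 = 1.9185
  y_3 = -2.1487 - 0.02*-34.3789 = -1.4611
Step 4: grad_x = 2*1*1.9185 = 3.8369, grad_y = 2*8*-1.4611 = -23.3776
  x_4 = 1.9185 - 0.02*3.8369 = 1.8417
  y_4 = -1.4611 - 0.02*-23.3776 = -0.9935
Step 5: grad_x = 2*1*1.8417 = 3.6834, grad_y = 2*8*-0.9935 = -15.8968
  x_5 = 1.8417 - 0.02*3.6834 = 1.7681
  y_5 = -0.9935 - 0.02*-15.8968 = -0.6756
f(1.7681, -0.6756) = 1*1.7681^2 + 8*(-0.6756)^2 = 6.7776


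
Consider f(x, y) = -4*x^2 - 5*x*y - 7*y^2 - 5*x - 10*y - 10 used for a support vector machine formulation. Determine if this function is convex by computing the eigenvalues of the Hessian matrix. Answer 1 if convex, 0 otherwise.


The Hessian of f(x,y) = -4*x^2 - 5*x*y - 7*y^2 - 5*x - 10*y - 10 is:
H = [[-8, -5], [-5, -14]]
Trace = -8 - 14 = -22
Determinant = -8*-14 - (-5)^2 = 87
Discriminant = (-22)^2 - 4*87 = 136.0
Eigenvalues: lambda_1 = -16.831, lambda_2 = -5.169
The function is not convex.

0


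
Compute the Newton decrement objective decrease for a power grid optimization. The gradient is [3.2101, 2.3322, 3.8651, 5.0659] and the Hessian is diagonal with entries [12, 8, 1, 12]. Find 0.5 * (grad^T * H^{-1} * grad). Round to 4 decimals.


Step 1: H is diagonal, so H^(-1) * g = [0.2675, 0.2915, 3.8651, 0.4222].
Step 2: g^T H^(-1) g = sum_i g_i^2 / H_ii
  = (3.2101)^2/12 + (2.3322)^2/8 + (3.8651)^2/1 + (5.0659)^2/12
  = 0.8587 + 0.6799 + 14.939 + 2.1386 = 18.6162
Step 3: Objective decrease = 0.5 * g^T H^(-1) g = 9.3081


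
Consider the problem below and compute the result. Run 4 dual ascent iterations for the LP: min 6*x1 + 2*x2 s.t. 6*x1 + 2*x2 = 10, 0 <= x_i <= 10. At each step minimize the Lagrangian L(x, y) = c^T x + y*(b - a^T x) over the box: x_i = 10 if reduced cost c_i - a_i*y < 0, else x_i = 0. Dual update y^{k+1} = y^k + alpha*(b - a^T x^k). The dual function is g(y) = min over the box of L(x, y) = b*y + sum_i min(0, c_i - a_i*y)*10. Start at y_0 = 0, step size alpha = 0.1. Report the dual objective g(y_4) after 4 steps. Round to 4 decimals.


Dual ascent for LP: min 6*x1 + 2*x2, 6*x1 + 2*x2 = 10, 0 <= x_i <= 10
Step 1: y^k = 0.0, reduced costs: (6.0, 2.0)
  x^k = (0.0, 0.0), subgradient = b - a^T x = 10.0
  y^{k+1} = 0.0 + 0.1*10.0 = 1.0
Step 2: y^k = 1.0, reduced costs: (0.0, 0.0)
  x^k = (0.0, 0.0), subgradient = b - a^T x = 10.0
  y^{k+1} = 1.0 + 0.1*10.0 = 2.0
Step 3: y^k = 2.0, reduced costs: (-6.0, -2.0)
  x^k = (10.0, 10.0), subgradient = b - a^T x = -70.0
  y^{k+1} = 2.0 + 0.1*-70.0 = -5.0
Step 4: y^k = -5.0, reduced costs: (36.0, 12.0)
  x^k = (0.0, 0.0), subgradient = b - a^T x = 10.0
  y^{k+1} = -5.0 + 0.1*10.0 = -4.0
Dual objective at y_4 = -4.0: reduced costs (30.0, 10.0), box minimizer x = (0.0, 0.0)
g(y_4) = b*y + (c1 - a1*y)*x1 + (c2 - a2*y)*x2 = 10*(-4.0) + 30.0*0.0 + 10.0*0.0 = -40.0 + 0.0 + 0.0 = -40.0


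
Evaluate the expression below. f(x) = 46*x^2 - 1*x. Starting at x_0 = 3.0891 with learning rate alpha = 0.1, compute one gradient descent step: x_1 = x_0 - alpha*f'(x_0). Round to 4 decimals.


We compute the gradient at x_0 and apply the update.
f'(x) = 92*x - 1
f'(3.0891) = 92*3.0891 - 1 = 283.1972
x_1 = 3.0891 - 0.1*283.1972 = -25.2306


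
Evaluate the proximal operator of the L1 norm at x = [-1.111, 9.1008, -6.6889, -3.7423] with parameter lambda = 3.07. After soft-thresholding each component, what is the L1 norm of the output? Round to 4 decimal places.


Soft-thresholding with lambda = 3.07:
prox(-1.111) = sign(-1.111)*max(|-1.111| - 3.07, 0) = 0.0
prox(9.1008) = sign(9.1008)*max(|9.1008| - 3.07, 0) = 6.0308
prox(-6.6889) = sign(-6.6889)*max(|-6.6889| - 3.07, 0) = -3.6189
prox(-3.7423) = sign(-3.7423)*max(|-3.7423| - 3.07, 0) = -0.6723
prox(x) = [0.0, 6.0308, -3.6189, -0.6723]
||prox(x)||_1 = 0.0 + 6.0308 + 3.6189 + 0.6723 = 10.322
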